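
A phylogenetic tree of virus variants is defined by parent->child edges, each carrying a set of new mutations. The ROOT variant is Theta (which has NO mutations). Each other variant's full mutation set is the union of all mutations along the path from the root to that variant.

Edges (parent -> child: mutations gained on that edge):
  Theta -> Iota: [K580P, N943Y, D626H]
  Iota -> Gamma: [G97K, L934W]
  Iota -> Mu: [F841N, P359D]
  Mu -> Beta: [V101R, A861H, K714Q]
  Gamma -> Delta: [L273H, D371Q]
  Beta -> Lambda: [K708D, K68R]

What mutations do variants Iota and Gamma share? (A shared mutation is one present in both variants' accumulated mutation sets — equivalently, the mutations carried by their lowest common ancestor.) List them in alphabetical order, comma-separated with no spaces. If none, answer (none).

Accumulating mutations along path to Iota:
  At Theta: gained [] -> total []
  At Iota: gained ['K580P', 'N943Y', 'D626H'] -> total ['D626H', 'K580P', 'N943Y']
Mutations(Iota) = ['D626H', 'K580P', 'N943Y']
Accumulating mutations along path to Gamma:
  At Theta: gained [] -> total []
  At Iota: gained ['K580P', 'N943Y', 'D626H'] -> total ['D626H', 'K580P', 'N943Y']
  At Gamma: gained ['G97K', 'L934W'] -> total ['D626H', 'G97K', 'K580P', 'L934W', 'N943Y']
Mutations(Gamma) = ['D626H', 'G97K', 'K580P', 'L934W', 'N943Y']
Intersection: ['D626H', 'K580P', 'N943Y'] ∩ ['D626H', 'G97K', 'K580P', 'L934W', 'N943Y'] = ['D626H', 'K580P', 'N943Y']

Answer: D626H,K580P,N943Y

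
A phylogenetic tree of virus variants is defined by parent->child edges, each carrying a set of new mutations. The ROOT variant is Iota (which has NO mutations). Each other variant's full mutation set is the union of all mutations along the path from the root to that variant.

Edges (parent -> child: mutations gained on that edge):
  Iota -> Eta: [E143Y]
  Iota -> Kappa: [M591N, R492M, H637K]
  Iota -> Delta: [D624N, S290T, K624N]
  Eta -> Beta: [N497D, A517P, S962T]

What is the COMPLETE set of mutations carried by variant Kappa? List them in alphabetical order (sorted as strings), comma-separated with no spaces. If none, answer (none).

At Iota: gained [] -> total []
At Kappa: gained ['M591N', 'R492M', 'H637K'] -> total ['H637K', 'M591N', 'R492M']

Answer: H637K,M591N,R492M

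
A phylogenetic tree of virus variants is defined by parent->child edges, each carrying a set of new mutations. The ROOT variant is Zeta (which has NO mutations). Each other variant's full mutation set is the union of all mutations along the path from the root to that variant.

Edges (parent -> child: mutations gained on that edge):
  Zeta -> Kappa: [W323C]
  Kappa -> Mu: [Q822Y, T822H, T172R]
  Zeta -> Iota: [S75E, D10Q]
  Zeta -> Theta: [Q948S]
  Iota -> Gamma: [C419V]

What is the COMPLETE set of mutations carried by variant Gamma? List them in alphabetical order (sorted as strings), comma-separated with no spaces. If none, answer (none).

Answer: C419V,D10Q,S75E

Derivation:
At Zeta: gained [] -> total []
At Iota: gained ['S75E', 'D10Q'] -> total ['D10Q', 'S75E']
At Gamma: gained ['C419V'] -> total ['C419V', 'D10Q', 'S75E']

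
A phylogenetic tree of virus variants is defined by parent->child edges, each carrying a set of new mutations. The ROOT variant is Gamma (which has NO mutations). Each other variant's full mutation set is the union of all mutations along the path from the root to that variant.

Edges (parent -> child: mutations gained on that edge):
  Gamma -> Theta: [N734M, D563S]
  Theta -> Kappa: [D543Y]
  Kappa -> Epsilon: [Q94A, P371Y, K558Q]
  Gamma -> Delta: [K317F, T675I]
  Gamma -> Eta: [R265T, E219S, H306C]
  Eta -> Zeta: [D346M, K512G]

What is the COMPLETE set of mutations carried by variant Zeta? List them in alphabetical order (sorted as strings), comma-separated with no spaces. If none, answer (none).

Answer: D346M,E219S,H306C,K512G,R265T

Derivation:
At Gamma: gained [] -> total []
At Eta: gained ['R265T', 'E219S', 'H306C'] -> total ['E219S', 'H306C', 'R265T']
At Zeta: gained ['D346M', 'K512G'] -> total ['D346M', 'E219S', 'H306C', 'K512G', 'R265T']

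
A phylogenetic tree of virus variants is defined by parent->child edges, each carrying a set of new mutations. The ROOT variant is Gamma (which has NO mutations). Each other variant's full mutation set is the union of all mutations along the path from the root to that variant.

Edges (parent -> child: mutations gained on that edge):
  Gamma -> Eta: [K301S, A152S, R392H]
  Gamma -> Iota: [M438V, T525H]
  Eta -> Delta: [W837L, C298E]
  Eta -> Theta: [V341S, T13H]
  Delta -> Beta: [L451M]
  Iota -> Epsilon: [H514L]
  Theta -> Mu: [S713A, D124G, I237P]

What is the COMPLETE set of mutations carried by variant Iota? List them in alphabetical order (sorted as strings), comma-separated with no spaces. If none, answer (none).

At Gamma: gained [] -> total []
At Iota: gained ['M438V', 'T525H'] -> total ['M438V', 'T525H']

Answer: M438V,T525H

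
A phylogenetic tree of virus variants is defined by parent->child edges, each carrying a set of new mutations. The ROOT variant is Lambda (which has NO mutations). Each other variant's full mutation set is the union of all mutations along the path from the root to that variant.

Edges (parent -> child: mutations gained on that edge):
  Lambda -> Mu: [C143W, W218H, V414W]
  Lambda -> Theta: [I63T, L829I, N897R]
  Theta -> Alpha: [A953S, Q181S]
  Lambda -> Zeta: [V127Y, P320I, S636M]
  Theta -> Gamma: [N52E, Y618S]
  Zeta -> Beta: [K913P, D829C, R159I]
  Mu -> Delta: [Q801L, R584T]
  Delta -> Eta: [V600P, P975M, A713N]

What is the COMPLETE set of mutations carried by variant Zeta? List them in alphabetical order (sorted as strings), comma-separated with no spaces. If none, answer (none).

Answer: P320I,S636M,V127Y

Derivation:
At Lambda: gained [] -> total []
At Zeta: gained ['V127Y', 'P320I', 'S636M'] -> total ['P320I', 'S636M', 'V127Y']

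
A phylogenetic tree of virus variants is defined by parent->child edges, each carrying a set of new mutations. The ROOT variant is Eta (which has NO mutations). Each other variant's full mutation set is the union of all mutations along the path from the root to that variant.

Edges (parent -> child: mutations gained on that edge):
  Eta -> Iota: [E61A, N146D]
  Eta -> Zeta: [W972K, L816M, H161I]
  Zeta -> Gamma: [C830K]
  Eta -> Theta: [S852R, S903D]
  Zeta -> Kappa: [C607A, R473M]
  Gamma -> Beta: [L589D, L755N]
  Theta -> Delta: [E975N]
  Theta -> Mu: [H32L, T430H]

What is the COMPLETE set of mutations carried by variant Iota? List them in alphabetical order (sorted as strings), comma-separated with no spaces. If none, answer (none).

Answer: E61A,N146D

Derivation:
At Eta: gained [] -> total []
At Iota: gained ['E61A', 'N146D'] -> total ['E61A', 'N146D']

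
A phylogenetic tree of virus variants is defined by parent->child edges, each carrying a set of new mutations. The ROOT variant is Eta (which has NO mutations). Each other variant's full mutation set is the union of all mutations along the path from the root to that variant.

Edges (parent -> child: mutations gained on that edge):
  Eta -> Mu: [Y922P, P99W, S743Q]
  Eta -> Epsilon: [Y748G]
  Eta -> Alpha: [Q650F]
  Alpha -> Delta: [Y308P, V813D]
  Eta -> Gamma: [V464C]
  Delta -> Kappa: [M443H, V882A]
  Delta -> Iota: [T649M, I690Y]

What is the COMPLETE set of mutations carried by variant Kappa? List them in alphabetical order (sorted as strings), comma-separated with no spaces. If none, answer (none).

At Eta: gained [] -> total []
At Alpha: gained ['Q650F'] -> total ['Q650F']
At Delta: gained ['Y308P', 'V813D'] -> total ['Q650F', 'V813D', 'Y308P']
At Kappa: gained ['M443H', 'V882A'] -> total ['M443H', 'Q650F', 'V813D', 'V882A', 'Y308P']

Answer: M443H,Q650F,V813D,V882A,Y308P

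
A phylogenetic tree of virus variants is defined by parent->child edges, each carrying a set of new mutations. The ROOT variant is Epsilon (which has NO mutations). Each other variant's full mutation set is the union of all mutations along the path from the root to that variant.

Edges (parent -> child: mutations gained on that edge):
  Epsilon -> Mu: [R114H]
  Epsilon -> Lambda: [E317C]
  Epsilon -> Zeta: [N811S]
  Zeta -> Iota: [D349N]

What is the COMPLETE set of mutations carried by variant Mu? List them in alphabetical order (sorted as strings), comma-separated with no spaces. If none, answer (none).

Answer: R114H

Derivation:
At Epsilon: gained [] -> total []
At Mu: gained ['R114H'] -> total ['R114H']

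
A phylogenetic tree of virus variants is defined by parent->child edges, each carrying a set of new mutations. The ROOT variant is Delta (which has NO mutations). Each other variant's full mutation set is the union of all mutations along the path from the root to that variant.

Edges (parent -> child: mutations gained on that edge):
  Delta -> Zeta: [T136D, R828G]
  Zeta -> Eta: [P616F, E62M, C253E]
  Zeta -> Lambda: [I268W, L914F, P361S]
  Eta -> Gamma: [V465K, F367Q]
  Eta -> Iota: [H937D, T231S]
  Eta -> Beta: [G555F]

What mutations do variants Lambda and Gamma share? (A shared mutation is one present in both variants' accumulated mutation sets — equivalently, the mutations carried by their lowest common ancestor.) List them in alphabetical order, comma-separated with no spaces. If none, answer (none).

Accumulating mutations along path to Lambda:
  At Delta: gained [] -> total []
  At Zeta: gained ['T136D', 'R828G'] -> total ['R828G', 'T136D']
  At Lambda: gained ['I268W', 'L914F', 'P361S'] -> total ['I268W', 'L914F', 'P361S', 'R828G', 'T136D']
Mutations(Lambda) = ['I268W', 'L914F', 'P361S', 'R828G', 'T136D']
Accumulating mutations along path to Gamma:
  At Delta: gained [] -> total []
  At Zeta: gained ['T136D', 'R828G'] -> total ['R828G', 'T136D']
  At Eta: gained ['P616F', 'E62M', 'C253E'] -> total ['C253E', 'E62M', 'P616F', 'R828G', 'T136D']
  At Gamma: gained ['V465K', 'F367Q'] -> total ['C253E', 'E62M', 'F367Q', 'P616F', 'R828G', 'T136D', 'V465K']
Mutations(Gamma) = ['C253E', 'E62M', 'F367Q', 'P616F', 'R828G', 'T136D', 'V465K']
Intersection: ['I268W', 'L914F', 'P361S', 'R828G', 'T136D'] ∩ ['C253E', 'E62M', 'F367Q', 'P616F', 'R828G', 'T136D', 'V465K'] = ['R828G', 'T136D']

Answer: R828G,T136D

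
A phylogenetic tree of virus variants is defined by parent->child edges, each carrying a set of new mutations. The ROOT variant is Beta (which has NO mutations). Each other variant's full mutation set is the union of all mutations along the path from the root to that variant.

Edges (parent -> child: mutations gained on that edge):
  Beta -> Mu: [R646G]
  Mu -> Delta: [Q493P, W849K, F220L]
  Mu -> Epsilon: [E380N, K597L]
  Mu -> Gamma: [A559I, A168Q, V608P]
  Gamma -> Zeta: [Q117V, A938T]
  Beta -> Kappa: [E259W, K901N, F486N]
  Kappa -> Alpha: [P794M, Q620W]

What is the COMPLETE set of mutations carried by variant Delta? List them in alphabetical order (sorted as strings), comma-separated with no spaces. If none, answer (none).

Answer: F220L,Q493P,R646G,W849K

Derivation:
At Beta: gained [] -> total []
At Mu: gained ['R646G'] -> total ['R646G']
At Delta: gained ['Q493P', 'W849K', 'F220L'] -> total ['F220L', 'Q493P', 'R646G', 'W849K']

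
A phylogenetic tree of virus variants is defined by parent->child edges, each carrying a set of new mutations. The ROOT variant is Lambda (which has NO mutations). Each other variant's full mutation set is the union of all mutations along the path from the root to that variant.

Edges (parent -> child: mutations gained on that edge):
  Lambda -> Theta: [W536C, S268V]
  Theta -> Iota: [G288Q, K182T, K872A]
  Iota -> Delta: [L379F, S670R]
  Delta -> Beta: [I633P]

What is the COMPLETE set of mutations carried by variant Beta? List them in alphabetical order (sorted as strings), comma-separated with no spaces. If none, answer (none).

Answer: G288Q,I633P,K182T,K872A,L379F,S268V,S670R,W536C

Derivation:
At Lambda: gained [] -> total []
At Theta: gained ['W536C', 'S268V'] -> total ['S268V', 'W536C']
At Iota: gained ['G288Q', 'K182T', 'K872A'] -> total ['G288Q', 'K182T', 'K872A', 'S268V', 'W536C']
At Delta: gained ['L379F', 'S670R'] -> total ['G288Q', 'K182T', 'K872A', 'L379F', 'S268V', 'S670R', 'W536C']
At Beta: gained ['I633P'] -> total ['G288Q', 'I633P', 'K182T', 'K872A', 'L379F', 'S268V', 'S670R', 'W536C']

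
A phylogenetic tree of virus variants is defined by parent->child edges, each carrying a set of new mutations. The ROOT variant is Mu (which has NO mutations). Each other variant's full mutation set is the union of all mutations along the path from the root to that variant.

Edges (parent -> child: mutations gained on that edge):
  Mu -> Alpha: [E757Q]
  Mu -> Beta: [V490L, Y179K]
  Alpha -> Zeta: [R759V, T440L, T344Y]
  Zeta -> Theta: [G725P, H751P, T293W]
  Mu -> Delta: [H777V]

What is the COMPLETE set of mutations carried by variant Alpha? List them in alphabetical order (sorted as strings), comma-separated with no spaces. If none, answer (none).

At Mu: gained [] -> total []
At Alpha: gained ['E757Q'] -> total ['E757Q']

Answer: E757Q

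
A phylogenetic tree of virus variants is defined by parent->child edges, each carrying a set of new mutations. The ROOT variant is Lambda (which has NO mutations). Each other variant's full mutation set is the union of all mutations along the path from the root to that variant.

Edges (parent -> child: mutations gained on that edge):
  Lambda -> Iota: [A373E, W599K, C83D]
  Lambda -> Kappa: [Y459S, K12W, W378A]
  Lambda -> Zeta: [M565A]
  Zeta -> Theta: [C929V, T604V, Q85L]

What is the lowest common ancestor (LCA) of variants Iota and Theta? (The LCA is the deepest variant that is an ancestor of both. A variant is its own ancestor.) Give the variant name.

Path from root to Iota: Lambda -> Iota
  ancestors of Iota: {Lambda, Iota}
Path from root to Theta: Lambda -> Zeta -> Theta
  ancestors of Theta: {Lambda, Zeta, Theta}
Common ancestors: {Lambda}
Walk up from Theta: Theta (not in ancestors of Iota), Zeta (not in ancestors of Iota), Lambda (in ancestors of Iota)
Deepest common ancestor (LCA) = Lambda

Answer: Lambda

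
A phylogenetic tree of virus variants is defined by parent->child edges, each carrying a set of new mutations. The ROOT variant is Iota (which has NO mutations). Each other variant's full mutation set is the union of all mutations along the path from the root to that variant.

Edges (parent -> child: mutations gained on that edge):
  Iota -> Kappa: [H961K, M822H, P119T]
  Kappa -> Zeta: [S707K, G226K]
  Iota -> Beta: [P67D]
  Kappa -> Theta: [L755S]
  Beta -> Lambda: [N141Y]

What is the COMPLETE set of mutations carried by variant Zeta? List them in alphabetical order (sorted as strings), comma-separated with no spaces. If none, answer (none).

At Iota: gained [] -> total []
At Kappa: gained ['H961K', 'M822H', 'P119T'] -> total ['H961K', 'M822H', 'P119T']
At Zeta: gained ['S707K', 'G226K'] -> total ['G226K', 'H961K', 'M822H', 'P119T', 'S707K']

Answer: G226K,H961K,M822H,P119T,S707K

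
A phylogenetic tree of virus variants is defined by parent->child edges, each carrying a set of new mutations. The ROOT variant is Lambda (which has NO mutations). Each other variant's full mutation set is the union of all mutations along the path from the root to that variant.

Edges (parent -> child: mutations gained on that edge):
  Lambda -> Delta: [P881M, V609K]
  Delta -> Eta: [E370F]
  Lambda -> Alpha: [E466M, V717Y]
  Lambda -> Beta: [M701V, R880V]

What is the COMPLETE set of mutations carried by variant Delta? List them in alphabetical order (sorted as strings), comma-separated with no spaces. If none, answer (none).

Answer: P881M,V609K

Derivation:
At Lambda: gained [] -> total []
At Delta: gained ['P881M', 'V609K'] -> total ['P881M', 'V609K']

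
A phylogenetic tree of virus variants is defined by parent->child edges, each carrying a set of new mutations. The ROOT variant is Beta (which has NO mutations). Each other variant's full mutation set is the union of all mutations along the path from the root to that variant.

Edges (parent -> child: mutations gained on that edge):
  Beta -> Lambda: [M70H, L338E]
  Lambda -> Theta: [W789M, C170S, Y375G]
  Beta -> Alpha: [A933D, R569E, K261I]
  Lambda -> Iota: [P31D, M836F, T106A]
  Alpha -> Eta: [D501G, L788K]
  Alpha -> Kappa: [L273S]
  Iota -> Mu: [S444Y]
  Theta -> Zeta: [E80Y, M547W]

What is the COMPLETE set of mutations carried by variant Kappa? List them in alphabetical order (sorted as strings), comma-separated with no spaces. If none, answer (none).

Answer: A933D,K261I,L273S,R569E

Derivation:
At Beta: gained [] -> total []
At Alpha: gained ['A933D', 'R569E', 'K261I'] -> total ['A933D', 'K261I', 'R569E']
At Kappa: gained ['L273S'] -> total ['A933D', 'K261I', 'L273S', 'R569E']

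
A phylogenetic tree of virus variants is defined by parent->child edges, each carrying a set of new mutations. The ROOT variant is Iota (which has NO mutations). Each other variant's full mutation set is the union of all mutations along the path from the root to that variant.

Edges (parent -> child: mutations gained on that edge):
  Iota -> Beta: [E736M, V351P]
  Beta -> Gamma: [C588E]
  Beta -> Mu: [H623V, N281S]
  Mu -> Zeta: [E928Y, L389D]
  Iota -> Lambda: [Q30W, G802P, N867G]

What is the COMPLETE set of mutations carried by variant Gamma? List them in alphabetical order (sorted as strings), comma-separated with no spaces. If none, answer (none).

Answer: C588E,E736M,V351P

Derivation:
At Iota: gained [] -> total []
At Beta: gained ['E736M', 'V351P'] -> total ['E736M', 'V351P']
At Gamma: gained ['C588E'] -> total ['C588E', 'E736M', 'V351P']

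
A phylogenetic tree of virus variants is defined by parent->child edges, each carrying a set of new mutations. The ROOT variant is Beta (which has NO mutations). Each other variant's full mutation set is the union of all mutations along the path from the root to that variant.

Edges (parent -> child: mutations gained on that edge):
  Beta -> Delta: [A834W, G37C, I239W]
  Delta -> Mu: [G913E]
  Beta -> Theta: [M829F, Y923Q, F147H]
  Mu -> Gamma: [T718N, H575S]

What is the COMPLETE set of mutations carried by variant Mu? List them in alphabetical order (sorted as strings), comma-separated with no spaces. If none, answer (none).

At Beta: gained [] -> total []
At Delta: gained ['A834W', 'G37C', 'I239W'] -> total ['A834W', 'G37C', 'I239W']
At Mu: gained ['G913E'] -> total ['A834W', 'G37C', 'G913E', 'I239W']

Answer: A834W,G37C,G913E,I239W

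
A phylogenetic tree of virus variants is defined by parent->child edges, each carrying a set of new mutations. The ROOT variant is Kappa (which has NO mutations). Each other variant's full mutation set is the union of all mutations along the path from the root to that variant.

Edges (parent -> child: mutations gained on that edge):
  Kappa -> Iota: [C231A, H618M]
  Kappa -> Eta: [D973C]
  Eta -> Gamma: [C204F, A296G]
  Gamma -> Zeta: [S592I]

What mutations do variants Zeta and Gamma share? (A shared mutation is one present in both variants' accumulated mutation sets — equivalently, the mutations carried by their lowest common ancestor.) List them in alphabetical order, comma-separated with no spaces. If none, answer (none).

Accumulating mutations along path to Zeta:
  At Kappa: gained [] -> total []
  At Eta: gained ['D973C'] -> total ['D973C']
  At Gamma: gained ['C204F', 'A296G'] -> total ['A296G', 'C204F', 'D973C']
  At Zeta: gained ['S592I'] -> total ['A296G', 'C204F', 'D973C', 'S592I']
Mutations(Zeta) = ['A296G', 'C204F', 'D973C', 'S592I']
Accumulating mutations along path to Gamma:
  At Kappa: gained [] -> total []
  At Eta: gained ['D973C'] -> total ['D973C']
  At Gamma: gained ['C204F', 'A296G'] -> total ['A296G', 'C204F', 'D973C']
Mutations(Gamma) = ['A296G', 'C204F', 'D973C']
Intersection: ['A296G', 'C204F', 'D973C', 'S592I'] ∩ ['A296G', 'C204F', 'D973C'] = ['A296G', 'C204F', 'D973C']

Answer: A296G,C204F,D973C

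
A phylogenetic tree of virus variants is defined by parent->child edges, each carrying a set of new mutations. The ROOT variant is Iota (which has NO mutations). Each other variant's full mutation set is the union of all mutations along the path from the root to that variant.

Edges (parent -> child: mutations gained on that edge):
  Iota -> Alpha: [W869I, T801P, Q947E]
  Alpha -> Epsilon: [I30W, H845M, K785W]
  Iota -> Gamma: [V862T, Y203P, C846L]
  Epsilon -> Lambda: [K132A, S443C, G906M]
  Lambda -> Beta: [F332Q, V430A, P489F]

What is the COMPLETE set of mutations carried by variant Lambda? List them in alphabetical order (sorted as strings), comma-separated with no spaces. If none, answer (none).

Answer: G906M,H845M,I30W,K132A,K785W,Q947E,S443C,T801P,W869I

Derivation:
At Iota: gained [] -> total []
At Alpha: gained ['W869I', 'T801P', 'Q947E'] -> total ['Q947E', 'T801P', 'W869I']
At Epsilon: gained ['I30W', 'H845M', 'K785W'] -> total ['H845M', 'I30W', 'K785W', 'Q947E', 'T801P', 'W869I']
At Lambda: gained ['K132A', 'S443C', 'G906M'] -> total ['G906M', 'H845M', 'I30W', 'K132A', 'K785W', 'Q947E', 'S443C', 'T801P', 'W869I']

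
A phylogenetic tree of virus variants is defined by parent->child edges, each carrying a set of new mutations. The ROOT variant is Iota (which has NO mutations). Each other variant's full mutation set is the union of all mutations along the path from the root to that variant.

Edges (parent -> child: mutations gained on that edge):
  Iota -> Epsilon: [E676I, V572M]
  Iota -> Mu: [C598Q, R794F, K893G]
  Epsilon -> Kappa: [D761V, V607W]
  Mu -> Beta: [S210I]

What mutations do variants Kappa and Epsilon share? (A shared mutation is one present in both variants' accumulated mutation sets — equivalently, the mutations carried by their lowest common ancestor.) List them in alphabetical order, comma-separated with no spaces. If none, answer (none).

Accumulating mutations along path to Kappa:
  At Iota: gained [] -> total []
  At Epsilon: gained ['E676I', 'V572M'] -> total ['E676I', 'V572M']
  At Kappa: gained ['D761V', 'V607W'] -> total ['D761V', 'E676I', 'V572M', 'V607W']
Mutations(Kappa) = ['D761V', 'E676I', 'V572M', 'V607W']
Accumulating mutations along path to Epsilon:
  At Iota: gained [] -> total []
  At Epsilon: gained ['E676I', 'V572M'] -> total ['E676I', 'V572M']
Mutations(Epsilon) = ['E676I', 'V572M']
Intersection: ['D761V', 'E676I', 'V572M', 'V607W'] ∩ ['E676I', 'V572M'] = ['E676I', 'V572M']

Answer: E676I,V572M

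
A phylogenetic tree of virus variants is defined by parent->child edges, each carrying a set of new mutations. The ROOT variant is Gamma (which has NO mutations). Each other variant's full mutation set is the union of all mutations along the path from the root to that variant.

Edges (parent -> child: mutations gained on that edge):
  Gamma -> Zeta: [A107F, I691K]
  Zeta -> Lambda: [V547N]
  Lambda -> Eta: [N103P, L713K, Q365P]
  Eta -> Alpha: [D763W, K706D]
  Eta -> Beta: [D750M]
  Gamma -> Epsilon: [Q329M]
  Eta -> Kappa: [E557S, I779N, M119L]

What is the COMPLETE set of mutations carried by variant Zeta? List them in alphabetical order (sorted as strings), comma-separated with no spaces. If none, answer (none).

Answer: A107F,I691K

Derivation:
At Gamma: gained [] -> total []
At Zeta: gained ['A107F', 'I691K'] -> total ['A107F', 'I691K']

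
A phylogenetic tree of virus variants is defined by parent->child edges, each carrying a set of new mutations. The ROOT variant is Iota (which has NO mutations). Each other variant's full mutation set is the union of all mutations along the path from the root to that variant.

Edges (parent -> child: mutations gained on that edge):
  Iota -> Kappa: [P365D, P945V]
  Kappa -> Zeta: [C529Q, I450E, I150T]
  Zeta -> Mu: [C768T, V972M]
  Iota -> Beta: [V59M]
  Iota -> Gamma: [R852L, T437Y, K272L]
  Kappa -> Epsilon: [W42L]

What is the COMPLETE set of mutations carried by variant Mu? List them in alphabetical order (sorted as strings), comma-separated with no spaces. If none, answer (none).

Answer: C529Q,C768T,I150T,I450E,P365D,P945V,V972M

Derivation:
At Iota: gained [] -> total []
At Kappa: gained ['P365D', 'P945V'] -> total ['P365D', 'P945V']
At Zeta: gained ['C529Q', 'I450E', 'I150T'] -> total ['C529Q', 'I150T', 'I450E', 'P365D', 'P945V']
At Mu: gained ['C768T', 'V972M'] -> total ['C529Q', 'C768T', 'I150T', 'I450E', 'P365D', 'P945V', 'V972M']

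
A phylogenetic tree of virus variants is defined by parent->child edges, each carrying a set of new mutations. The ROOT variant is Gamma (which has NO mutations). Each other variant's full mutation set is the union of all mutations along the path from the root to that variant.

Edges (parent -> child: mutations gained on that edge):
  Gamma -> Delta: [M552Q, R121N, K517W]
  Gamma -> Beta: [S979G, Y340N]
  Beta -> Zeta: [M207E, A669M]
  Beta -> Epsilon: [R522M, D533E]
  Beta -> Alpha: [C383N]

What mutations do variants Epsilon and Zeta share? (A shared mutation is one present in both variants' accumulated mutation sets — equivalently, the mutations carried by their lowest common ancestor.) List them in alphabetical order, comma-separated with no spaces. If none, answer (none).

Accumulating mutations along path to Epsilon:
  At Gamma: gained [] -> total []
  At Beta: gained ['S979G', 'Y340N'] -> total ['S979G', 'Y340N']
  At Epsilon: gained ['R522M', 'D533E'] -> total ['D533E', 'R522M', 'S979G', 'Y340N']
Mutations(Epsilon) = ['D533E', 'R522M', 'S979G', 'Y340N']
Accumulating mutations along path to Zeta:
  At Gamma: gained [] -> total []
  At Beta: gained ['S979G', 'Y340N'] -> total ['S979G', 'Y340N']
  At Zeta: gained ['M207E', 'A669M'] -> total ['A669M', 'M207E', 'S979G', 'Y340N']
Mutations(Zeta) = ['A669M', 'M207E', 'S979G', 'Y340N']
Intersection: ['D533E', 'R522M', 'S979G', 'Y340N'] ∩ ['A669M', 'M207E', 'S979G', 'Y340N'] = ['S979G', 'Y340N']

Answer: S979G,Y340N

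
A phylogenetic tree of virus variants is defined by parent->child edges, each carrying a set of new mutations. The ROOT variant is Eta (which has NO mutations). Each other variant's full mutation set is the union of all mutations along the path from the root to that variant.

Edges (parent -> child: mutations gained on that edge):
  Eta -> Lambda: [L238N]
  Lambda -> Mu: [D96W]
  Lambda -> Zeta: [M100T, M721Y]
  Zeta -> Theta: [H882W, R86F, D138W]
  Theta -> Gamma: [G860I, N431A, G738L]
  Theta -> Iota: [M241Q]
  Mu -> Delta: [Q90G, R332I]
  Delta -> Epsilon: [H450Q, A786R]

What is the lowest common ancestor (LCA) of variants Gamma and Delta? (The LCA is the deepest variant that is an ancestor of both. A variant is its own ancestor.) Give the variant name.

Path from root to Gamma: Eta -> Lambda -> Zeta -> Theta -> Gamma
  ancestors of Gamma: {Eta, Lambda, Zeta, Theta, Gamma}
Path from root to Delta: Eta -> Lambda -> Mu -> Delta
  ancestors of Delta: {Eta, Lambda, Mu, Delta}
Common ancestors: {Eta, Lambda}
Walk up from Delta: Delta (not in ancestors of Gamma), Mu (not in ancestors of Gamma), Lambda (in ancestors of Gamma), Eta (in ancestors of Gamma)
Deepest common ancestor (LCA) = Lambda

Answer: Lambda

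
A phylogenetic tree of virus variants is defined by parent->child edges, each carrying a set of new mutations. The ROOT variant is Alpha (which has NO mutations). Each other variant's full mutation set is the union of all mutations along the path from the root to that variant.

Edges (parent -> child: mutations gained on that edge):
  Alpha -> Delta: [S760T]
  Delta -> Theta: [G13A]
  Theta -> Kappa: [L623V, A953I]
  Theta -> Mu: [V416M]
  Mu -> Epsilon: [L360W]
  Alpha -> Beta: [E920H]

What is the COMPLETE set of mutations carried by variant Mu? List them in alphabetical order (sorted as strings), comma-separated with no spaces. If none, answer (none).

At Alpha: gained [] -> total []
At Delta: gained ['S760T'] -> total ['S760T']
At Theta: gained ['G13A'] -> total ['G13A', 'S760T']
At Mu: gained ['V416M'] -> total ['G13A', 'S760T', 'V416M']

Answer: G13A,S760T,V416M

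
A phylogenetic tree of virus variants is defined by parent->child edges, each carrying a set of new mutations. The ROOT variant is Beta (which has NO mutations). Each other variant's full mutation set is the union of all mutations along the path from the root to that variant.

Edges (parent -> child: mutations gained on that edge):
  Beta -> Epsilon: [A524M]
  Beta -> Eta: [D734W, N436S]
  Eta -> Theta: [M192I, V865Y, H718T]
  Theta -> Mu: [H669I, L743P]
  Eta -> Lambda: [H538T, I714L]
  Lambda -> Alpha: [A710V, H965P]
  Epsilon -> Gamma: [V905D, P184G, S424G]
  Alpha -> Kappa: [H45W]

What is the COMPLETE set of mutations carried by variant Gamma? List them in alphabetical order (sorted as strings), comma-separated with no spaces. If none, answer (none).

Answer: A524M,P184G,S424G,V905D

Derivation:
At Beta: gained [] -> total []
At Epsilon: gained ['A524M'] -> total ['A524M']
At Gamma: gained ['V905D', 'P184G', 'S424G'] -> total ['A524M', 'P184G', 'S424G', 'V905D']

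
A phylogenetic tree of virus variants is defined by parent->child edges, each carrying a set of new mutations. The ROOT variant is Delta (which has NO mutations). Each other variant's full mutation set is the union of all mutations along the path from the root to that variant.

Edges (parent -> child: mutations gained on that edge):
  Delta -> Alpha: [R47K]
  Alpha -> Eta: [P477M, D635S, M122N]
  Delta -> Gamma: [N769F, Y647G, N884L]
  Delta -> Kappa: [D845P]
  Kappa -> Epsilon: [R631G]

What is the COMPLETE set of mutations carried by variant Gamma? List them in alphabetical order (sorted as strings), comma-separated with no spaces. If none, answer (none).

Answer: N769F,N884L,Y647G

Derivation:
At Delta: gained [] -> total []
At Gamma: gained ['N769F', 'Y647G', 'N884L'] -> total ['N769F', 'N884L', 'Y647G']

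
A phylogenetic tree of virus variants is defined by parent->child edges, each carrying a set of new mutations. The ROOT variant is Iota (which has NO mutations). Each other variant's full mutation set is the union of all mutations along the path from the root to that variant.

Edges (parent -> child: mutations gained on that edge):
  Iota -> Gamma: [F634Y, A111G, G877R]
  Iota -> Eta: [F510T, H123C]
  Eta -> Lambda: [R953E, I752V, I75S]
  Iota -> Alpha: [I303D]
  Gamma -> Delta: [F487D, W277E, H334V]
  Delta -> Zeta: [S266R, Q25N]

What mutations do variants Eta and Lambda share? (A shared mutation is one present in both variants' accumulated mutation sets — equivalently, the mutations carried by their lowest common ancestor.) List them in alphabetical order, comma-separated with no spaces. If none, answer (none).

Accumulating mutations along path to Eta:
  At Iota: gained [] -> total []
  At Eta: gained ['F510T', 'H123C'] -> total ['F510T', 'H123C']
Mutations(Eta) = ['F510T', 'H123C']
Accumulating mutations along path to Lambda:
  At Iota: gained [] -> total []
  At Eta: gained ['F510T', 'H123C'] -> total ['F510T', 'H123C']
  At Lambda: gained ['R953E', 'I752V', 'I75S'] -> total ['F510T', 'H123C', 'I752V', 'I75S', 'R953E']
Mutations(Lambda) = ['F510T', 'H123C', 'I752V', 'I75S', 'R953E']
Intersection: ['F510T', 'H123C'] ∩ ['F510T', 'H123C', 'I752V', 'I75S', 'R953E'] = ['F510T', 'H123C']

Answer: F510T,H123C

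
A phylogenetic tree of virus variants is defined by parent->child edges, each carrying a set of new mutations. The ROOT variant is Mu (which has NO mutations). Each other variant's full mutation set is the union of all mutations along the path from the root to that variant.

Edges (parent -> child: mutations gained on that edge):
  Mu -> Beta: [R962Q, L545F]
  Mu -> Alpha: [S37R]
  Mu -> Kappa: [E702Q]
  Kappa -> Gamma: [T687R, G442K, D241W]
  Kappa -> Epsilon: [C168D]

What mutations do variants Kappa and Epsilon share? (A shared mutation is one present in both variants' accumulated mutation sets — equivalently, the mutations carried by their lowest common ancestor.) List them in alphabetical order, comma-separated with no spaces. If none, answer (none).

Answer: E702Q

Derivation:
Accumulating mutations along path to Kappa:
  At Mu: gained [] -> total []
  At Kappa: gained ['E702Q'] -> total ['E702Q']
Mutations(Kappa) = ['E702Q']
Accumulating mutations along path to Epsilon:
  At Mu: gained [] -> total []
  At Kappa: gained ['E702Q'] -> total ['E702Q']
  At Epsilon: gained ['C168D'] -> total ['C168D', 'E702Q']
Mutations(Epsilon) = ['C168D', 'E702Q']
Intersection: ['E702Q'] ∩ ['C168D', 'E702Q'] = ['E702Q']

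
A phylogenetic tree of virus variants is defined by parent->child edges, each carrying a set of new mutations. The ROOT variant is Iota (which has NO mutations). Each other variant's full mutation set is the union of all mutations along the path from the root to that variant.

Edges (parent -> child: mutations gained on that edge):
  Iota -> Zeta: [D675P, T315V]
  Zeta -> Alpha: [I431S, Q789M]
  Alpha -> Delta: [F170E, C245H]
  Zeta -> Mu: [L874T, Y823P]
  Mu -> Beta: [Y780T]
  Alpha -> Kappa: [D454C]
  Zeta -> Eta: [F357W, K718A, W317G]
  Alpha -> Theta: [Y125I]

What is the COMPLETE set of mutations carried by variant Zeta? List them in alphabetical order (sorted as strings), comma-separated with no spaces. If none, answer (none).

At Iota: gained [] -> total []
At Zeta: gained ['D675P', 'T315V'] -> total ['D675P', 'T315V']

Answer: D675P,T315V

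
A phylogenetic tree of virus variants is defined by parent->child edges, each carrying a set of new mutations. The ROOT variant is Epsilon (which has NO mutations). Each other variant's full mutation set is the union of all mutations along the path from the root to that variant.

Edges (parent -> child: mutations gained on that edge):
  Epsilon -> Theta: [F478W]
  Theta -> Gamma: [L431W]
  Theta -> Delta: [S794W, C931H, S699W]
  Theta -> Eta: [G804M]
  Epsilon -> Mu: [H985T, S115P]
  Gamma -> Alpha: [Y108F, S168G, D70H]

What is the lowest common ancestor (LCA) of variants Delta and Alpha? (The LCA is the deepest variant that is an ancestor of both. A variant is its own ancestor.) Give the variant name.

Answer: Theta

Derivation:
Path from root to Delta: Epsilon -> Theta -> Delta
  ancestors of Delta: {Epsilon, Theta, Delta}
Path from root to Alpha: Epsilon -> Theta -> Gamma -> Alpha
  ancestors of Alpha: {Epsilon, Theta, Gamma, Alpha}
Common ancestors: {Epsilon, Theta}
Walk up from Alpha: Alpha (not in ancestors of Delta), Gamma (not in ancestors of Delta), Theta (in ancestors of Delta), Epsilon (in ancestors of Delta)
Deepest common ancestor (LCA) = Theta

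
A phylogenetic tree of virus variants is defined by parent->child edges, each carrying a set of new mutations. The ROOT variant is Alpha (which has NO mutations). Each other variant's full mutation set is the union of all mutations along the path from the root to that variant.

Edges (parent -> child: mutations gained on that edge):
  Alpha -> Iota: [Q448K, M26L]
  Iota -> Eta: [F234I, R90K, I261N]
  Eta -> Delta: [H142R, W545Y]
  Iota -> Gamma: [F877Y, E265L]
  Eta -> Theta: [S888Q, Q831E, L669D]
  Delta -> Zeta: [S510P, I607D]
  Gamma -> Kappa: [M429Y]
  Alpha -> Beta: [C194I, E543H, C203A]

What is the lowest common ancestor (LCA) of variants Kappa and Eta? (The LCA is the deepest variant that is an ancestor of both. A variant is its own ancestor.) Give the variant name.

Answer: Iota

Derivation:
Path from root to Kappa: Alpha -> Iota -> Gamma -> Kappa
  ancestors of Kappa: {Alpha, Iota, Gamma, Kappa}
Path from root to Eta: Alpha -> Iota -> Eta
  ancestors of Eta: {Alpha, Iota, Eta}
Common ancestors: {Alpha, Iota}
Walk up from Eta: Eta (not in ancestors of Kappa), Iota (in ancestors of Kappa), Alpha (in ancestors of Kappa)
Deepest common ancestor (LCA) = Iota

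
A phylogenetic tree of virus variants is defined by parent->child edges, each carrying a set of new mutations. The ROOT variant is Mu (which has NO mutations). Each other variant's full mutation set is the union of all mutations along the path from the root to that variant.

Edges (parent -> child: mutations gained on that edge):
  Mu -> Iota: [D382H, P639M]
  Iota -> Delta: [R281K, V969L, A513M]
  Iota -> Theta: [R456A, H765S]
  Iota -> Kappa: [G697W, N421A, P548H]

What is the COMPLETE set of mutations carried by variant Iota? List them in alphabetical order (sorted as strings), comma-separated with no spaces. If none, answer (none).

Answer: D382H,P639M

Derivation:
At Mu: gained [] -> total []
At Iota: gained ['D382H', 'P639M'] -> total ['D382H', 'P639M']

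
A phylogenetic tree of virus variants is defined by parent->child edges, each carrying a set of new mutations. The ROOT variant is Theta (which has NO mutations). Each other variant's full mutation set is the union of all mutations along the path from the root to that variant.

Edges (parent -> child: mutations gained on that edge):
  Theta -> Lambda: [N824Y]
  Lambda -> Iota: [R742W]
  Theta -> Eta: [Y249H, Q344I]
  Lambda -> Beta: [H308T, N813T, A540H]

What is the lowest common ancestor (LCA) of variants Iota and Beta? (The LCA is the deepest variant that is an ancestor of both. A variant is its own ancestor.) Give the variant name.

Path from root to Iota: Theta -> Lambda -> Iota
  ancestors of Iota: {Theta, Lambda, Iota}
Path from root to Beta: Theta -> Lambda -> Beta
  ancestors of Beta: {Theta, Lambda, Beta}
Common ancestors: {Theta, Lambda}
Walk up from Beta: Beta (not in ancestors of Iota), Lambda (in ancestors of Iota), Theta (in ancestors of Iota)
Deepest common ancestor (LCA) = Lambda

Answer: Lambda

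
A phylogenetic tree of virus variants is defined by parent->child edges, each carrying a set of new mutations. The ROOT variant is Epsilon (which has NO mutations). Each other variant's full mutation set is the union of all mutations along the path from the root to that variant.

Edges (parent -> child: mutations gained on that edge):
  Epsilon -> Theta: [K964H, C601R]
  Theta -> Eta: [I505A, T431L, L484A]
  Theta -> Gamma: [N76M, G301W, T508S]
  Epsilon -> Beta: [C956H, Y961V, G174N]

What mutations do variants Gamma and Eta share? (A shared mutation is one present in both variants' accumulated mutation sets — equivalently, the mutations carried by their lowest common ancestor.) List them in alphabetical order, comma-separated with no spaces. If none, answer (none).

Accumulating mutations along path to Gamma:
  At Epsilon: gained [] -> total []
  At Theta: gained ['K964H', 'C601R'] -> total ['C601R', 'K964H']
  At Gamma: gained ['N76M', 'G301W', 'T508S'] -> total ['C601R', 'G301W', 'K964H', 'N76M', 'T508S']
Mutations(Gamma) = ['C601R', 'G301W', 'K964H', 'N76M', 'T508S']
Accumulating mutations along path to Eta:
  At Epsilon: gained [] -> total []
  At Theta: gained ['K964H', 'C601R'] -> total ['C601R', 'K964H']
  At Eta: gained ['I505A', 'T431L', 'L484A'] -> total ['C601R', 'I505A', 'K964H', 'L484A', 'T431L']
Mutations(Eta) = ['C601R', 'I505A', 'K964H', 'L484A', 'T431L']
Intersection: ['C601R', 'G301W', 'K964H', 'N76M', 'T508S'] ∩ ['C601R', 'I505A', 'K964H', 'L484A', 'T431L'] = ['C601R', 'K964H']

Answer: C601R,K964H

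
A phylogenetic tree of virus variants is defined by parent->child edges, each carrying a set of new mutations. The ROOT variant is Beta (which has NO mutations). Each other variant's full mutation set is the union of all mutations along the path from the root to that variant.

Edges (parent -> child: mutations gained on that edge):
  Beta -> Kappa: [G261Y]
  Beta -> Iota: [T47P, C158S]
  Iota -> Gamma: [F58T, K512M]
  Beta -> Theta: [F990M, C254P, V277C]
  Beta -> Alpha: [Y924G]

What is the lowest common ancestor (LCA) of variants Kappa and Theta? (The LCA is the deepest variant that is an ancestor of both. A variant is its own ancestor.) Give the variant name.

Path from root to Kappa: Beta -> Kappa
  ancestors of Kappa: {Beta, Kappa}
Path from root to Theta: Beta -> Theta
  ancestors of Theta: {Beta, Theta}
Common ancestors: {Beta}
Walk up from Theta: Theta (not in ancestors of Kappa), Beta (in ancestors of Kappa)
Deepest common ancestor (LCA) = Beta

Answer: Beta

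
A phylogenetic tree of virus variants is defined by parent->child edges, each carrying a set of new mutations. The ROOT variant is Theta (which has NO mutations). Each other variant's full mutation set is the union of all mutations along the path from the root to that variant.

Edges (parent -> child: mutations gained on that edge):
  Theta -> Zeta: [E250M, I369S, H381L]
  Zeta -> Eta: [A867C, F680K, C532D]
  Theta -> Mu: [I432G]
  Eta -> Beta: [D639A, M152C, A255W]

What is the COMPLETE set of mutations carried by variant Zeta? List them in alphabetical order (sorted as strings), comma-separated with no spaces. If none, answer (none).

At Theta: gained [] -> total []
At Zeta: gained ['E250M', 'I369S', 'H381L'] -> total ['E250M', 'H381L', 'I369S']

Answer: E250M,H381L,I369S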